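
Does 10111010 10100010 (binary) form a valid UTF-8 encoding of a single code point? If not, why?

invalid (continuation byte with no leading byte)

Byte 0xBA = 10111010 has the form 10xxxxxx — a continuation byte — but there is no preceding leading byte.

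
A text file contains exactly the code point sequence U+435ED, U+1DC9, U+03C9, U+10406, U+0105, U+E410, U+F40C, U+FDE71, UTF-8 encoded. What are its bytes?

U+435ED: 4-byte form → F1 83 97 AD.
U+1DC9: 3-byte form → E1 B7 89.
U+03C9: 2-byte form → CF 89.
U+10406: 4-byte form → F0 90 90 86.
U+0105: 2-byte form → C4 85.
U+E410: 3-byte form → EE 90 90.
U+F40C: 3-byte form → EF 90 8C.
U+FDE71: 4-byte form → F3 BD B9 B1.
Concatenated (25 bytes): F1 83 97 AD E1 B7 89 CF 89 F0 90 90 86 C4 85 EE 90 90 EF 90 8C F3 BD B9 B1.

F1 83 97 AD E1 B7 89 CF 89 F0 90 90 86 C4 85 EE 90 90 EF 90 8C F3 BD B9 B1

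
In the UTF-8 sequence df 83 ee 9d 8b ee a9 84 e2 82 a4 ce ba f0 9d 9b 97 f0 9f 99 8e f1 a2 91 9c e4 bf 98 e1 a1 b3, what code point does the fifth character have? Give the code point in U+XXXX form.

Offset 0: leading byte 0xDF = 11011111 → 2-byte char #1 = DF 83.
Offset 2: leading byte 0xEE = 11101110 → 3-byte char #2 = EE 9D 8B.
Offset 5: leading byte 0xEE = 11101110 → 3-byte char #3 = EE A9 84.
Offset 8: leading byte 0xE2 = 11100010 → 3-byte char #4 = E2 82 A4.
Offset 11: leading byte 0xCE = 11001110 → 2-byte char #5 = CE BA.
Leading byte 0xCE = 11001110 matches 110xxxxx → 2-byte sequence.
Byte 1: 0xCE = 11001110, payload 01110 (5 bits).
Byte 2: 0xBA = 10111010 (10xxxxxx ✓), payload 111010.
Concatenate: 01110111010 = 0x3BA (11 bits → U+03BA).

U+03BA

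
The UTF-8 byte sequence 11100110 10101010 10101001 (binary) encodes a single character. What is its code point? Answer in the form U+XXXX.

U+6AA9

Leading byte 0xE6 = 11100110 matches 1110xxxx → 3-byte sequence.
Byte 1: 0xE6 = 11100110, payload 0110 (4 bits).
Byte 2: 0xAA = 10101010 (10xxxxxx ✓), payload 101010.
Byte 3: 0xA9 = 10101001 (10xxxxxx ✓), payload 101001.
Concatenate: 0110101010101001 = 0x6AA9 (16 bits → U+6AA9).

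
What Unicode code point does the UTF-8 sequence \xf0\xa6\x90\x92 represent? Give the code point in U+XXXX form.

U+26412

Leading byte 0xF0 = 11110000 matches 11110xxx → 4-byte sequence.
Byte 1: 0xF0 = 11110000, payload 000 (3 bits).
Byte 2: 0xA6 = 10100110 (10xxxxxx ✓), payload 100110.
Byte 3: 0x90 = 10010000 (10xxxxxx ✓), payload 010000.
Byte 4: 0x92 = 10010010 (10xxxxxx ✓), payload 010010.
Concatenate: 000100110010000010010 = 0x26412 (21 bits → U+26412).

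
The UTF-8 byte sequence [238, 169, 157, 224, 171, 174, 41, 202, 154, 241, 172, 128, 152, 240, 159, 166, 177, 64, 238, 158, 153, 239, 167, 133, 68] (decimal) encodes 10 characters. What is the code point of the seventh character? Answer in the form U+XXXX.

Offset 0: leading byte 0xEE = 11101110 → 3-byte char #1 = EE A9 9D.
Offset 3: leading byte 0xE0 = 11100000 → 3-byte char #2 = E0 AB AE.
Offset 6: leading byte 0x29 = 00101001 → 1-byte char #3 = 29.
Offset 7: leading byte 0xCA = 11001010 → 2-byte char #4 = CA 9A.
Offset 9: leading byte 0xF1 = 11110001 → 4-byte char #5 = F1 AC 80 98.
Offset 13: leading byte 0xF0 = 11110000 → 4-byte char #6 = F0 9F A6 B1.
Offset 17: leading byte 0x40 = 01000000 → 1-byte char #7 = 40.
Leading byte 0x40 = 01000000 matches 0xxxxxxx → 1-byte sequence.
Byte 1: 0x40 = 01000000, payload 1000000 (7 bits).
Concatenate: 1000000 = 0x40 (7 bits → U+0040).

U+0040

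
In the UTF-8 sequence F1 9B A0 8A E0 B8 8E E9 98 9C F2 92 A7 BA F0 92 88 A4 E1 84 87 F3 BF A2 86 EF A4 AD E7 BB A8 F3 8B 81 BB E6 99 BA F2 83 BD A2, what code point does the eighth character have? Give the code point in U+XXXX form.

Offset 0: leading byte 0xF1 = 11110001 → 4-byte char #1 = F1 9B A0 8A.
Offset 4: leading byte 0xE0 = 11100000 → 3-byte char #2 = E0 B8 8E.
Offset 7: leading byte 0xE9 = 11101001 → 3-byte char #3 = E9 98 9C.
Offset 10: leading byte 0xF2 = 11110010 → 4-byte char #4 = F2 92 A7 BA.
Offset 14: leading byte 0xF0 = 11110000 → 4-byte char #5 = F0 92 88 A4.
Offset 18: leading byte 0xE1 = 11100001 → 3-byte char #6 = E1 84 87.
Offset 21: leading byte 0xF3 = 11110011 → 4-byte char #7 = F3 BF A2 86.
Offset 25: leading byte 0xEF = 11101111 → 3-byte char #8 = EF A4 AD.
Leading byte 0xEF = 11101111 matches 1110xxxx → 3-byte sequence.
Byte 1: 0xEF = 11101111, payload 1111 (4 bits).
Byte 2: 0xA4 = 10100100 (10xxxxxx ✓), payload 100100.
Byte 3: 0xAD = 10101101 (10xxxxxx ✓), payload 101101.
Concatenate: 1111100100101101 = 0xF92D (16 bits → U+F92D).

U+F92D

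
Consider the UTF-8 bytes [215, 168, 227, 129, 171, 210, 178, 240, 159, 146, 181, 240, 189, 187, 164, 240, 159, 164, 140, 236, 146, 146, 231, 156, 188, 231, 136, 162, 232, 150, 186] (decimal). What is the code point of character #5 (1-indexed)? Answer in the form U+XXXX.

Offset 0: leading byte 0xD7 = 11010111 → 2-byte char #1 = D7 A8.
Offset 2: leading byte 0xE3 = 11100011 → 3-byte char #2 = E3 81 AB.
Offset 5: leading byte 0xD2 = 11010010 → 2-byte char #3 = D2 B2.
Offset 7: leading byte 0xF0 = 11110000 → 4-byte char #4 = F0 9F 92 B5.
Offset 11: leading byte 0xF0 = 11110000 → 4-byte char #5 = F0 BD BB A4.
Leading byte 0xF0 = 11110000 matches 11110xxx → 4-byte sequence.
Byte 1: 0xF0 = 11110000, payload 000 (3 bits).
Byte 2: 0xBD = 10111101 (10xxxxxx ✓), payload 111101.
Byte 3: 0xBB = 10111011 (10xxxxxx ✓), payload 111011.
Byte 4: 0xA4 = 10100100 (10xxxxxx ✓), payload 100100.
Concatenate: 000111101111011100100 = 0x3DEE4 (21 bits → U+3DEE4).

U+3DEE4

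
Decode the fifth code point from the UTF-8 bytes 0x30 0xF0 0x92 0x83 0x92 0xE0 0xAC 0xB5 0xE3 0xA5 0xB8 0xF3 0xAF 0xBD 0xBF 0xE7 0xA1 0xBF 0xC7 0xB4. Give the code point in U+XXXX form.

Offset 0: leading byte 0x30 = 00110000 → 1-byte char #1 = 30.
Offset 1: leading byte 0xF0 = 11110000 → 4-byte char #2 = F0 92 83 92.
Offset 5: leading byte 0xE0 = 11100000 → 3-byte char #3 = E0 AC B5.
Offset 8: leading byte 0xE3 = 11100011 → 3-byte char #4 = E3 A5 B8.
Offset 11: leading byte 0xF3 = 11110011 → 4-byte char #5 = F3 AF BD BF.
Leading byte 0xF3 = 11110011 matches 11110xxx → 4-byte sequence.
Byte 1: 0xF3 = 11110011, payload 011 (3 bits).
Byte 2: 0xAF = 10101111 (10xxxxxx ✓), payload 101111.
Byte 3: 0xBD = 10111101 (10xxxxxx ✓), payload 111101.
Byte 4: 0xBF = 10111111 (10xxxxxx ✓), payload 111111.
Concatenate: 011101111111101111111 = 0xEFF7F (21 bits → U+EFF7F).

U+EFF7F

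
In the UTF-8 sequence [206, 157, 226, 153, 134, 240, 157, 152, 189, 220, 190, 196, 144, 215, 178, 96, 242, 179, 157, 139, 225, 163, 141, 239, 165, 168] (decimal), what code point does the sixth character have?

U+05F2

Offset 0: leading byte 0xCE = 11001110 → 2-byte char #1 = CE 9D.
Offset 2: leading byte 0xE2 = 11100010 → 3-byte char #2 = E2 99 86.
Offset 5: leading byte 0xF0 = 11110000 → 4-byte char #3 = F0 9D 98 BD.
Offset 9: leading byte 0xDC = 11011100 → 2-byte char #4 = DC BE.
Offset 11: leading byte 0xC4 = 11000100 → 2-byte char #5 = C4 90.
Offset 13: leading byte 0xD7 = 11010111 → 2-byte char #6 = D7 B2.
Leading byte 0xD7 = 11010111 matches 110xxxxx → 2-byte sequence.
Byte 1: 0xD7 = 11010111, payload 10111 (5 bits).
Byte 2: 0xB2 = 10110010 (10xxxxxx ✓), payload 110010.
Concatenate: 10111110010 = 0x5F2 (11 bits → U+05F2).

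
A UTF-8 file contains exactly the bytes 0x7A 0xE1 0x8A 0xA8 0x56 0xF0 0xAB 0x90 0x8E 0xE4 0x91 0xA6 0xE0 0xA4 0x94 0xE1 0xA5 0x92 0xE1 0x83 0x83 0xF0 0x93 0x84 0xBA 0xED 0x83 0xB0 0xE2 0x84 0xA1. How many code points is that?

11

Byte at offset 0: 0x7A = 01111010 → 1-byte char (#1). Advance 1.
Byte at offset 1: 0xE1 = 11100001 → 3-byte char (#2). Advance 3.
Byte at offset 4: 0x56 = 01010110 → 1-byte char (#3). Advance 1.
Byte at offset 5: 0xF0 = 11110000 → 4-byte char (#4). Advance 4.
Byte at offset 9: 0xE4 = 11100100 → 3-byte char (#5). Advance 3.
Byte at offset 12: 0xE0 = 11100000 → 3-byte char (#6). Advance 3.
Byte at offset 15: 0xE1 = 11100001 → 3-byte char (#7). Advance 3.
Byte at offset 18: 0xE1 = 11100001 → 3-byte char (#8). Advance 3.
Byte at offset 21: 0xF0 = 11110000 → 4-byte char (#9). Advance 4.
Byte at offset 25: 0xED = 11101101 → 3-byte char (#10). Advance 3.
Byte at offset 28: 0xE2 = 11100010 → 3-byte char (#11). Advance 3.
Reached end at offset 31 after 11 code points.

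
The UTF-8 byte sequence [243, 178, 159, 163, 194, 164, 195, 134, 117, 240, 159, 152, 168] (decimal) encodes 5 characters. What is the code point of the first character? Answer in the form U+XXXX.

U+F27E3

Offset 0: leading byte 0xF3 = 11110011 → 4-byte char #1 = F3 B2 9F A3.
Leading byte 0xF3 = 11110011 matches 11110xxx → 4-byte sequence.
Byte 1: 0xF3 = 11110011, payload 011 (3 bits).
Byte 2: 0xB2 = 10110010 (10xxxxxx ✓), payload 110010.
Byte 3: 0x9F = 10011111 (10xxxxxx ✓), payload 011111.
Byte 4: 0xA3 = 10100011 (10xxxxxx ✓), payload 100011.
Concatenate: 011110010011111100011 = 0xF27E3 (21 bits → U+F27E3).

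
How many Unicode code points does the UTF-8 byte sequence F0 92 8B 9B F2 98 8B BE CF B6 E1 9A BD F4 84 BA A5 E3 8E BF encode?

6

Byte at offset 0: 0xF0 = 11110000 → 4-byte char (#1). Advance 4.
Byte at offset 4: 0xF2 = 11110010 → 4-byte char (#2). Advance 4.
Byte at offset 8: 0xCF = 11001111 → 2-byte char (#3). Advance 2.
Byte at offset 10: 0xE1 = 11100001 → 3-byte char (#4). Advance 3.
Byte at offset 13: 0xF4 = 11110100 → 4-byte char (#5). Advance 4.
Byte at offset 17: 0xE3 = 11100011 → 3-byte char (#6). Advance 3.
Reached end at offset 20 after 6 code points.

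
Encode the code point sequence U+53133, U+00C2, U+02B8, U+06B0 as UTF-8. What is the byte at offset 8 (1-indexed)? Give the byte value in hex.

1-indexed offset 8 is 0-indexed offset 7.
U+53133 → 4-byte form F1 93 84 B3 at offsets 0–3.
U+00C2 → 2-byte form C3 82 at offsets 4–5.
U+02B8 → 2-byte form CA B8 at offsets 6–7.
Offset 7 falls in char 3's range; it's byte 2 of CA B8 = 0xB8.

0xB8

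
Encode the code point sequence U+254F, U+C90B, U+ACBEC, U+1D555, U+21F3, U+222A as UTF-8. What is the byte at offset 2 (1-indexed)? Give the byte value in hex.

0x95

1-indexed offset 2 is 0-indexed offset 1.
U+254F → 3-byte form E2 95 8F at offsets 0–2.
Offset 1 falls in char 1's range; it's byte 2 of E2 95 8F = 0x95.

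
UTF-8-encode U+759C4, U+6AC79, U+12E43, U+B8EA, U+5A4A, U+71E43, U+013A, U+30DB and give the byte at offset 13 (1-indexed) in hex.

0xEB

1-indexed offset 13 is 0-indexed offset 12.
U+759C4 → 4-byte form F1 B5 A7 84 at offsets 0–3.
U+6AC79 → 4-byte form F1 AA B1 B9 at offsets 4–7.
U+12E43 → 4-byte form F0 92 B9 83 at offsets 8–11.
U+B8EA → 3-byte form EB A3 AA at offsets 12–14.
Offset 12 falls in char 4's range; it's byte 1 of EB A3 AA = 0xEB.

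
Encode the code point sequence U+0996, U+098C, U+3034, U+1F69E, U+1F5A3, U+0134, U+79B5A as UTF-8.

U+0996: 3-byte form → E0 A6 96.
U+098C: 3-byte form → E0 A6 8C.
U+3034: 3-byte form → E3 80 B4.
U+1F69E: 4-byte form → F0 9F 9A 9E.
U+1F5A3: 4-byte form → F0 9F 96 A3.
U+0134: 2-byte form → C4 B4.
U+79B5A: 4-byte form → F1 B9 AD 9A.
Concatenated (23 bytes): E0 A6 96 E0 A6 8C E3 80 B4 F0 9F 9A 9E F0 9F 96 A3 C4 B4 F1 B9 AD 9A.

E0 A6 96 E0 A6 8C E3 80 B4 F0 9F 9A 9E F0 9F 96 A3 C4 B4 F1 B9 AD 9A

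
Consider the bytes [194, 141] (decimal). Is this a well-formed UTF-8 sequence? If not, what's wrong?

valid

Leading byte 0xC2 = 11000010 → 2-byte form.
Continuation bytes 0x8D=10001101 all match 10xxxxxx.
Decoded value 0x8D is ≥ 0x80 (shortest form) and not a surrogate.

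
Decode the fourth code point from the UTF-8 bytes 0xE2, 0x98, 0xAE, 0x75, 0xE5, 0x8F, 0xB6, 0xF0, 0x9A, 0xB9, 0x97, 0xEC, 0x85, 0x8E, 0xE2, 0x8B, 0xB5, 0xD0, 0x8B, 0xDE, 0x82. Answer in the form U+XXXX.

U+1AE57

Offset 0: leading byte 0xE2 = 11100010 → 3-byte char #1 = E2 98 AE.
Offset 3: leading byte 0x75 = 01110101 → 1-byte char #2 = 75.
Offset 4: leading byte 0xE5 = 11100101 → 3-byte char #3 = E5 8F B6.
Offset 7: leading byte 0xF0 = 11110000 → 4-byte char #4 = F0 9A B9 97.
Leading byte 0xF0 = 11110000 matches 11110xxx → 4-byte sequence.
Byte 1: 0xF0 = 11110000, payload 000 (3 bits).
Byte 2: 0x9A = 10011010 (10xxxxxx ✓), payload 011010.
Byte 3: 0xB9 = 10111001 (10xxxxxx ✓), payload 111001.
Byte 4: 0x97 = 10010111 (10xxxxxx ✓), payload 010111.
Concatenate: 000011010111001010111 = 0x1AE57 (21 bits → U+1AE57).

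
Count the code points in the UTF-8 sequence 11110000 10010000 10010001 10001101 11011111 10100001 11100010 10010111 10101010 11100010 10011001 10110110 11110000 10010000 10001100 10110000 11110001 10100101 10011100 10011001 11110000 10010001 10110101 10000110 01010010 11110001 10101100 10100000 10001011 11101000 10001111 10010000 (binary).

Byte at offset 0: 0xF0 = 11110000 → 4-byte char (#1). Advance 4.
Byte at offset 4: 0xDF = 11011111 → 2-byte char (#2). Advance 2.
Byte at offset 6: 0xE2 = 11100010 → 3-byte char (#3). Advance 3.
Byte at offset 9: 0xE2 = 11100010 → 3-byte char (#4). Advance 3.
Byte at offset 12: 0xF0 = 11110000 → 4-byte char (#5). Advance 4.
Byte at offset 16: 0xF1 = 11110001 → 4-byte char (#6). Advance 4.
Byte at offset 20: 0xF0 = 11110000 → 4-byte char (#7). Advance 4.
Byte at offset 24: 0x52 = 01010010 → 1-byte char (#8). Advance 1.
Byte at offset 25: 0xF1 = 11110001 → 4-byte char (#9). Advance 4.
Byte at offset 29: 0xE8 = 11101000 → 3-byte char (#10). Advance 3.
Reached end at offset 32 after 10 code points.

10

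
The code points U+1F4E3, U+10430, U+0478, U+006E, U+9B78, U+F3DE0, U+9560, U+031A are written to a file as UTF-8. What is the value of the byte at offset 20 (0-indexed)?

U+1F4E3 → 4-byte form F0 9F 93 A3 at offsets 0–3.
U+10430 → 4-byte form F0 90 90 B0 at offsets 4–7.
U+0478 → 2-byte form D1 B8 at offsets 8–9.
U+006E → 1-byte form 6E at offsets 10–10.
U+9B78 → 3-byte form E9 AD B8 at offsets 11–13.
U+F3DE0 → 4-byte form F3 B3 B7 A0 at offsets 14–17.
U+9560 → 3-byte form E9 95 A0 at offsets 18–20.
Offset 20 falls in char 7's range; it's byte 3 of E9 95 A0 = 0xA0.

0xA0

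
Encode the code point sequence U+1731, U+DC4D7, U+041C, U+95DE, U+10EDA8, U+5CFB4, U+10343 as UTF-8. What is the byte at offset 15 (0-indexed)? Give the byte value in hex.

U+1731 → 3-byte form E1 9C B1 at offsets 0–2.
U+DC4D7 → 4-byte form F3 9C 93 97 at offsets 3–6.
U+041C → 2-byte form D0 9C at offsets 7–8.
U+95DE → 3-byte form E9 97 9E at offsets 9–11.
U+10EDA8 → 4-byte form F4 8E B6 A8 at offsets 12–15.
Offset 15 falls in char 5's range; it's byte 4 of F4 8E B6 A8 = 0xA8.

0xA8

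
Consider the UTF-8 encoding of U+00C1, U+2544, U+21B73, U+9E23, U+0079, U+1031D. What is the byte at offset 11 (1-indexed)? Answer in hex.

0xB8

1-indexed offset 11 is 0-indexed offset 10.
U+00C1 → 2-byte form C3 81 at offsets 0–1.
U+2544 → 3-byte form E2 95 84 at offsets 2–4.
U+21B73 → 4-byte form F0 A1 AD B3 at offsets 5–8.
U+9E23 → 3-byte form E9 B8 A3 at offsets 9–11.
Offset 10 falls in char 4's range; it's byte 2 of E9 B8 A3 = 0xB8.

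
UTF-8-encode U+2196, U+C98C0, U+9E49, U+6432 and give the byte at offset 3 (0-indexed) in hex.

U+2196 → 3-byte form E2 86 96 at offsets 0–2.
U+C98C0 → 4-byte form F3 89 A3 80 at offsets 3–6.
Offset 3 falls in char 2's range; it's byte 1 of F3 89 A3 80 = 0xF3.

0xF3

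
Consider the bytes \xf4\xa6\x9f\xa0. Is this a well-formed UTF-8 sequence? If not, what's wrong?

Leading byte 0xF4 = 11110100 → 4-byte form.
Payload = 0x1267E0, which exceeds U+10FFFF, the maximum Unicode code point. (Leading bytes F5–FF, or F4 followed by ≥ 0x90, are invalid.)

invalid (encodes a value above U+10FFFF)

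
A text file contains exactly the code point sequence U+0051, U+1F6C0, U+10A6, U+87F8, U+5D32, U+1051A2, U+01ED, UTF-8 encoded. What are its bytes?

51 F0 9F 9B 80 E1 82 A6 E8 9F B8 E5 B4 B2 F4 85 86 A2 C7 AD

U+0051: 1-byte form → 51.
U+1F6C0: 4-byte form → F0 9F 9B 80.
U+10A6: 3-byte form → E1 82 A6.
U+87F8: 3-byte form → E8 9F B8.
U+5D32: 3-byte form → E5 B4 B2.
U+1051A2: 4-byte form → F4 85 86 A2.
U+01ED: 2-byte form → C7 AD.
Concatenated (20 bytes): 51 F0 9F 9B 80 E1 82 A6 E8 9F B8 E5 B4 B2 F4 85 86 A2 C7 AD.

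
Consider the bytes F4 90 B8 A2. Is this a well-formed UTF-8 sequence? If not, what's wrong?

Leading byte 0xF4 = 11110100 → 4-byte form.
Payload = 0x110E22, which exceeds U+10FFFF, the maximum Unicode code point. (Leading bytes F5–FF, or F4 followed by ≥ 0x90, are invalid.)

invalid (encodes a value above U+10FFFF)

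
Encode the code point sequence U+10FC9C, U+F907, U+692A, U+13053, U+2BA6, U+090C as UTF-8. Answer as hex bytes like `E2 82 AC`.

U+10FC9C: 4-byte form → F4 8F B2 9C.
U+F907: 3-byte form → EF A4 87.
U+692A: 3-byte form → E6 A4 AA.
U+13053: 4-byte form → F0 93 81 93.
U+2BA6: 3-byte form → E2 AE A6.
U+090C: 3-byte form → E0 A4 8C.
Concatenated (20 bytes): F4 8F B2 9C EF A4 87 E6 A4 AA F0 93 81 93 E2 AE A6 E0 A4 8C.

F4 8F B2 9C EF A4 87 E6 A4 AA F0 93 81 93 E2 AE A6 E0 A4 8C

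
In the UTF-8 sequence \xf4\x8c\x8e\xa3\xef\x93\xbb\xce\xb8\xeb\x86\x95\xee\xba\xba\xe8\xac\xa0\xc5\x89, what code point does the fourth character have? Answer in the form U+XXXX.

U+B195

Offset 0: leading byte 0xF4 = 11110100 → 4-byte char #1 = F4 8C 8E A3.
Offset 4: leading byte 0xEF = 11101111 → 3-byte char #2 = EF 93 BB.
Offset 7: leading byte 0xCE = 11001110 → 2-byte char #3 = CE B8.
Offset 9: leading byte 0xEB = 11101011 → 3-byte char #4 = EB 86 95.
Leading byte 0xEB = 11101011 matches 1110xxxx → 3-byte sequence.
Byte 1: 0xEB = 11101011, payload 1011 (4 bits).
Byte 2: 0x86 = 10000110 (10xxxxxx ✓), payload 000110.
Byte 3: 0x95 = 10010101 (10xxxxxx ✓), payload 010101.
Concatenate: 1011000110010101 = 0xB195 (16 bits → U+B195).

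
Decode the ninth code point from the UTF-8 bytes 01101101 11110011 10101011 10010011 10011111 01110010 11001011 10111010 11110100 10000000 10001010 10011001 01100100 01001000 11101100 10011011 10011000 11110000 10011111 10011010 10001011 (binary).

U+1F68B

Offset 0: leading byte 0x6D = 01101101 → 1-byte char #1 = 6D.
Offset 1: leading byte 0xF3 = 11110011 → 4-byte char #2 = F3 AB 93 9F.
Offset 5: leading byte 0x72 = 01110010 → 1-byte char #3 = 72.
Offset 6: leading byte 0xCB = 11001011 → 2-byte char #4 = CB BA.
Offset 8: leading byte 0xF4 = 11110100 → 4-byte char #5 = F4 80 8A 99.
Offset 12: leading byte 0x64 = 01100100 → 1-byte char #6 = 64.
Offset 13: leading byte 0x48 = 01001000 → 1-byte char #7 = 48.
Offset 14: leading byte 0xEC = 11101100 → 3-byte char #8 = EC 9B 98.
Offset 17: leading byte 0xF0 = 11110000 → 4-byte char #9 = F0 9F 9A 8B.
Leading byte 0xF0 = 11110000 matches 11110xxx → 4-byte sequence.
Byte 1: 0xF0 = 11110000, payload 000 (3 bits).
Byte 2: 0x9F = 10011111 (10xxxxxx ✓), payload 011111.
Byte 3: 0x9A = 10011010 (10xxxxxx ✓), payload 011010.
Byte 4: 0x8B = 10001011 (10xxxxxx ✓), payload 001011.
Concatenate: 000011111011010001011 = 0x1F68B (21 bits → U+1F68B).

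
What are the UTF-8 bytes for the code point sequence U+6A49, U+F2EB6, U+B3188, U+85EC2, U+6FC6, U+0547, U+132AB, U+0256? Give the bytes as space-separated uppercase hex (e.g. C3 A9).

U+6A49: 3-byte form → E6 A9 89.
U+F2EB6: 4-byte form → F3 B2 BA B6.
U+B3188: 4-byte form → F2 B3 86 88.
U+85EC2: 4-byte form → F2 85 BB 82.
U+6FC6: 3-byte form → E6 BF 86.
U+0547: 2-byte form → D5 87.
U+132AB: 4-byte form → F0 93 8A AB.
U+0256: 2-byte form → C9 96.
Concatenated (26 bytes): E6 A9 89 F3 B2 BA B6 F2 B3 86 88 F2 85 BB 82 E6 BF 86 D5 87 F0 93 8A AB C9 96.

E6 A9 89 F3 B2 BA B6 F2 B3 86 88 F2 85 BB 82 E6 BF 86 D5 87 F0 93 8A AB C9 96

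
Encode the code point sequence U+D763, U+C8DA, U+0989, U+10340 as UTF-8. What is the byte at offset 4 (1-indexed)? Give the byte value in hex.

0xEC

1-indexed offset 4 is 0-indexed offset 3.
U+D763 → 3-byte form ED 9D A3 at offsets 0–2.
U+C8DA → 3-byte form EC A3 9A at offsets 3–5.
Offset 3 falls in char 2's range; it's byte 1 of EC A3 9A = 0xEC.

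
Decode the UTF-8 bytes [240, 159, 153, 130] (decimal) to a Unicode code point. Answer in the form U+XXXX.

Leading byte 0xF0 = 11110000 matches 11110xxx → 4-byte sequence.
Byte 1: 0xF0 = 11110000, payload 000 (3 bits).
Byte 2: 0x9F = 10011111 (10xxxxxx ✓), payload 011111.
Byte 3: 0x99 = 10011001 (10xxxxxx ✓), payload 011001.
Byte 4: 0x82 = 10000010 (10xxxxxx ✓), payload 000010.
Concatenate: 000011111011001000010 = 0x1F642 (21 bits → U+1F642).

U+1F642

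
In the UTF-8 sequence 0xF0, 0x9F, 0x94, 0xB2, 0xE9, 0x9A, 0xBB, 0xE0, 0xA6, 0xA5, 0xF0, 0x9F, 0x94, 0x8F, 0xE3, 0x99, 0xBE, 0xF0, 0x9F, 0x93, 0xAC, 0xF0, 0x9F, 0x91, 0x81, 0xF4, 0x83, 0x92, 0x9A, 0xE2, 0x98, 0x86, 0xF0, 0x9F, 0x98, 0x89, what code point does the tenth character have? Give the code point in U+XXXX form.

U+1F609

Offset 0: leading byte 0xF0 = 11110000 → 4-byte char #1 = F0 9F 94 B2.
Offset 4: leading byte 0xE9 = 11101001 → 3-byte char #2 = E9 9A BB.
Offset 7: leading byte 0xE0 = 11100000 → 3-byte char #3 = E0 A6 A5.
Offset 10: leading byte 0xF0 = 11110000 → 4-byte char #4 = F0 9F 94 8F.
Offset 14: leading byte 0xE3 = 11100011 → 3-byte char #5 = E3 99 BE.
Offset 17: leading byte 0xF0 = 11110000 → 4-byte char #6 = F0 9F 93 AC.
Offset 21: leading byte 0xF0 = 11110000 → 4-byte char #7 = F0 9F 91 81.
Offset 25: leading byte 0xF4 = 11110100 → 4-byte char #8 = F4 83 92 9A.
Offset 29: leading byte 0xE2 = 11100010 → 3-byte char #9 = E2 98 86.
Offset 32: leading byte 0xF0 = 11110000 → 4-byte char #10 = F0 9F 98 89.
Leading byte 0xF0 = 11110000 matches 11110xxx → 4-byte sequence.
Byte 1: 0xF0 = 11110000, payload 000 (3 bits).
Byte 2: 0x9F = 10011111 (10xxxxxx ✓), payload 011111.
Byte 3: 0x98 = 10011000 (10xxxxxx ✓), payload 011000.
Byte 4: 0x89 = 10001001 (10xxxxxx ✓), payload 001001.
Concatenate: 000011111011000001001 = 0x1F609 (21 bits → U+1F609).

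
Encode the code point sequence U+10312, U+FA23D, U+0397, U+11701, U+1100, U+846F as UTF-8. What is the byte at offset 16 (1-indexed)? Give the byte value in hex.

0x84

1-indexed offset 16 is 0-indexed offset 15.
U+10312 → 4-byte form F0 90 8C 92 at offsets 0–3.
U+FA23D → 4-byte form F3 BA 88 BD at offsets 4–7.
U+0397 → 2-byte form CE 97 at offsets 8–9.
U+11701 → 4-byte form F0 91 9C 81 at offsets 10–13.
U+1100 → 3-byte form E1 84 80 at offsets 14–16.
Offset 15 falls in char 5's range; it's byte 2 of E1 84 80 = 0x84.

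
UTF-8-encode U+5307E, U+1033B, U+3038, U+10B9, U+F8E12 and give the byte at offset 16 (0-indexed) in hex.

0xB8

U+5307E → 4-byte form F1 93 81 BE at offsets 0–3.
U+1033B → 4-byte form F0 90 8C BB at offsets 4–7.
U+3038 → 3-byte form E3 80 B8 at offsets 8–10.
U+10B9 → 3-byte form E1 82 B9 at offsets 11–13.
U+F8E12 → 4-byte form F3 B8 B8 92 at offsets 14–17.
Offset 16 falls in char 5's range; it's byte 3 of F3 B8 B8 92 = 0xB8.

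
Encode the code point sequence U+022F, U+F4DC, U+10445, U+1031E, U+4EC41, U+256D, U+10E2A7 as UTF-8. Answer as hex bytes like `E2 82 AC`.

C8 AF EF 93 9C F0 90 91 85 F0 90 8C 9E F1 8E B1 81 E2 95 AD F4 8E 8A A7

U+022F: 2-byte form → C8 AF.
U+F4DC: 3-byte form → EF 93 9C.
U+10445: 4-byte form → F0 90 91 85.
U+1031E: 4-byte form → F0 90 8C 9E.
U+4EC41: 4-byte form → F1 8E B1 81.
U+256D: 3-byte form → E2 95 AD.
U+10E2A7: 4-byte form → F4 8E 8A A7.
Concatenated (24 bytes): C8 AF EF 93 9C F0 90 91 85 F0 90 8C 9E F1 8E B1 81 E2 95 AD F4 8E 8A A7.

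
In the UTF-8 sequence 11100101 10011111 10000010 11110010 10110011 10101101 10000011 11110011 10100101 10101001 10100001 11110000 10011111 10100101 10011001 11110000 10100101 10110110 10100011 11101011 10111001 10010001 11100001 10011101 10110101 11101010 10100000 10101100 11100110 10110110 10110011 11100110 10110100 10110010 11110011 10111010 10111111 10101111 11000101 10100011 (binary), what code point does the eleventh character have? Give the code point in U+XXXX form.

U+FAFEF

Offset 0: leading byte 0xE5 = 11100101 → 3-byte char #1 = E5 9F 82.
Offset 3: leading byte 0xF2 = 11110010 → 4-byte char #2 = F2 B3 AD 83.
Offset 7: leading byte 0xF3 = 11110011 → 4-byte char #3 = F3 A5 A9 A1.
Offset 11: leading byte 0xF0 = 11110000 → 4-byte char #4 = F0 9F A5 99.
Offset 15: leading byte 0xF0 = 11110000 → 4-byte char #5 = F0 A5 B6 A3.
Offset 19: leading byte 0xEB = 11101011 → 3-byte char #6 = EB B9 91.
Offset 22: leading byte 0xE1 = 11100001 → 3-byte char #7 = E1 9D B5.
Offset 25: leading byte 0xEA = 11101010 → 3-byte char #8 = EA A0 AC.
Offset 28: leading byte 0xE6 = 11100110 → 3-byte char #9 = E6 B6 B3.
Offset 31: leading byte 0xE6 = 11100110 → 3-byte char #10 = E6 B4 B2.
Offset 34: leading byte 0xF3 = 11110011 → 4-byte char #11 = F3 BA BF AF.
Leading byte 0xF3 = 11110011 matches 11110xxx → 4-byte sequence.
Byte 1: 0xF3 = 11110011, payload 011 (3 bits).
Byte 2: 0xBA = 10111010 (10xxxxxx ✓), payload 111010.
Byte 3: 0xBF = 10111111 (10xxxxxx ✓), payload 111111.
Byte 4: 0xAF = 10101111 (10xxxxxx ✓), payload 101111.
Concatenate: 011111010111111101111 = 0xFAFEF (21 bits → U+FAFEF).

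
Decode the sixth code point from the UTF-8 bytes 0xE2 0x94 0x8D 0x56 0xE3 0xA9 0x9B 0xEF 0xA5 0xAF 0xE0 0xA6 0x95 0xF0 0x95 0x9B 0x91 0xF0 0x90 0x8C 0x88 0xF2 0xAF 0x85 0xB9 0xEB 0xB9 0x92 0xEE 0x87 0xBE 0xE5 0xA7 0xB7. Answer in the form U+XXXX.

Offset 0: leading byte 0xE2 = 11100010 → 3-byte char #1 = E2 94 8D.
Offset 3: leading byte 0x56 = 01010110 → 1-byte char #2 = 56.
Offset 4: leading byte 0xE3 = 11100011 → 3-byte char #3 = E3 A9 9B.
Offset 7: leading byte 0xEF = 11101111 → 3-byte char #4 = EF A5 AF.
Offset 10: leading byte 0xE0 = 11100000 → 3-byte char #5 = E0 A6 95.
Offset 13: leading byte 0xF0 = 11110000 → 4-byte char #6 = F0 95 9B 91.
Leading byte 0xF0 = 11110000 matches 11110xxx → 4-byte sequence.
Byte 1: 0xF0 = 11110000, payload 000 (3 bits).
Byte 2: 0x95 = 10010101 (10xxxxxx ✓), payload 010101.
Byte 3: 0x9B = 10011011 (10xxxxxx ✓), payload 011011.
Byte 4: 0x91 = 10010001 (10xxxxxx ✓), payload 010001.
Concatenate: 000010101011011010001 = 0x156D1 (21 bits → U+156D1).

U+156D1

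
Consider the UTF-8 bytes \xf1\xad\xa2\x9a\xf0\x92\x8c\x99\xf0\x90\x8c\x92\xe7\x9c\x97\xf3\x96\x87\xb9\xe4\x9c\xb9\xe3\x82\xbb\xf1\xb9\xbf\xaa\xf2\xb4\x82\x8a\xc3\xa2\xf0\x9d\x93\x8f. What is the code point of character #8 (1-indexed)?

U+79FEA

Offset 0: leading byte 0xF1 = 11110001 → 4-byte char #1 = F1 AD A2 9A.
Offset 4: leading byte 0xF0 = 11110000 → 4-byte char #2 = F0 92 8C 99.
Offset 8: leading byte 0xF0 = 11110000 → 4-byte char #3 = F0 90 8C 92.
Offset 12: leading byte 0xE7 = 11100111 → 3-byte char #4 = E7 9C 97.
Offset 15: leading byte 0xF3 = 11110011 → 4-byte char #5 = F3 96 87 B9.
Offset 19: leading byte 0xE4 = 11100100 → 3-byte char #6 = E4 9C B9.
Offset 22: leading byte 0xE3 = 11100011 → 3-byte char #7 = E3 82 BB.
Offset 25: leading byte 0xF1 = 11110001 → 4-byte char #8 = F1 B9 BF AA.
Leading byte 0xF1 = 11110001 matches 11110xxx → 4-byte sequence.
Byte 1: 0xF1 = 11110001, payload 001 (3 bits).
Byte 2: 0xB9 = 10111001 (10xxxxxx ✓), payload 111001.
Byte 3: 0xBF = 10111111 (10xxxxxx ✓), payload 111111.
Byte 4: 0xAA = 10101010 (10xxxxxx ✓), payload 101010.
Concatenate: 001111001111111101010 = 0x79FEA (21 bits → U+79FEA).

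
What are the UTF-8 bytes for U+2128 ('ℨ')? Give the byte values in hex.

U+2128 = 0x2128 = 8488 decimal. In range U+0800–U+FFFF → 3-byte form: 1110xxxx 10xxxxxx 10xxxxxx.
Binary (16 bits): 0010000100101000.
Split 4+6+6: 0010 | 000100 | 101000.
Byte 1: 11100010 = 0xE2.
Byte 2: 10000100 = 0x84.
Byte 3: 10101000 = 0xA8.

E2 84 A8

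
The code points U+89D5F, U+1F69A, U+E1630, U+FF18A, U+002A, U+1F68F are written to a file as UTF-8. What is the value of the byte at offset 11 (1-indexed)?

1-indexed offset 11 is 0-indexed offset 10.
U+89D5F → 4-byte form F2 89 B5 9F at offsets 0–3.
U+1F69A → 4-byte form F0 9F 9A 9A at offsets 4–7.
U+E1630 → 4-byte form F3 A1 98 B0 at offsets 8–11.
Offset 10 falls in char 3's range; it's byte 3 of F3 A1 98 B0 = 0x98.

0x98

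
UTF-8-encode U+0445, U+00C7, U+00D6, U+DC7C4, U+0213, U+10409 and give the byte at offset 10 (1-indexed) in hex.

0x84

1-indexed offset 10 is 0-indexed offset 9.
U+0445 → 2-byte form D1 85 at offsets 0–1.
U+00C7 → 2-byte form C3 87 at offsets 2–3.
U+00D6 → 2-byte form C3 96 at offsets 4–5.
U+DC7C4 → 4-byte form F3 9C 9F 84 at offsets 6–9.
Offset 9 falls in char 4's range; it's byte 4 of F3 9C 9F 84 = 0x84.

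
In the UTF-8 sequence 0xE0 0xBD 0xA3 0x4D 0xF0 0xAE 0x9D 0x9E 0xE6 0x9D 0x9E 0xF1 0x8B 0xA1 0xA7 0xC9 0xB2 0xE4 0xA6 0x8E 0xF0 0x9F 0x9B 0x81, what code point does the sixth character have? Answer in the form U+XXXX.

Offset 0: leading byte 0xE0 = 11100000 → 3-byte char #1 = E0 BD A3.
Offset 3: leading byte 0x4D = 01001101 → 1-byte char #2 = 4D.
Offset 4: leading byte 0xF0 = 11110000 → 4-byte char #3 = F0 AE 9D 9E.
Offset 8: leading byte 0xE6 = 11100110 → 3-byte char #4 = E6 9D 9E.
Offset 11: leading byte 0xF1 = 11110001 → 4-byte char #5 = F1 8B A1 A7.
Offset 15: leading byte 0xC9 = 11001001 → 2-byte char #6 = C9 B2.
Leading byte 0xC9 = 11001001 matches 110xxxxx → 2-byte sequence.
Byte 1: 0xC9 = 11001001, payload 01001 (5 bits).
Byte 2: 0xB2 = 10110010 (10xxxxxx ✓), payload 110010.
Concatenate: 01001110010 = 0x272 (11 bits → U+0272).

U+0272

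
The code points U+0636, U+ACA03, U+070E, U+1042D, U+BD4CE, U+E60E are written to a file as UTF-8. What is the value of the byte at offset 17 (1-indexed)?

1-indexed offset 17 is 0-indexed offset 16.
U+0636 → 2-byte form D8 B6 at offsets 0–1.
U+ACA03 → 4-byte form F2 AC A8 83 at offsets 2–5.
U+070E → 2-byte form DC 8E at offsets 6–7.
U+1042D → 4-byte form F0 90 90 AD at offsets 8–11.
U+BD4CE → 4-byte form F2 BD 93 8E at offsets 12–15.
U+E60E → 3-byte form EE 98 8E at offsets 16–18.
Offset 16 falls in char 6's range; it's byte 1 of EE 98 8E = 0xEE.

0xEE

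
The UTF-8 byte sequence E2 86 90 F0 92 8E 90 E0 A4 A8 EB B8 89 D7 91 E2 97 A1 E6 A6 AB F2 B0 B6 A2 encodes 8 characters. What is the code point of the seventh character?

U+69AB

Offset 0: leading byte 0xE2 = 11100010 → 3-byte char #1 = E2 86 90.
Offset 3: leading byte 0xF0 = 11110000 → 4-byte char #2 = F0 92 8E 90.
Offset 7: leading byte 0xE0 = 11100000 → 3-byte char #3 = E0 A4 A8.
Offset 10: leading byte 0xEB = 11101011 → 3-byte char #4 = EB B8 89.
Offset 13: leading byte 0xD7 = 11010111 → 2-byte char #5 = D7 91.
Offset 15: leading byte 0xE2 = 11100010 → 3-byte char #6 = E2 97 A1.
Offset 18: leading byte 0xE6 = 11100110 → 3-byte char #7 = E6 A6 AB.
Leading byte 0xE6 = 11100110 matches 1110xxxx → 3-byte sequence.
Byte 1: 0xE6 = 11100110, payload 0110 (4 bits).
Byte 2: 0xA6 = 10100110 (10xxxxxx ✓), payload 100110.
Byte 3: 0xAB = 10101011 (10xxxxxx ✓), payload 101011.
Concatenate: 0110100110101011 = 0x69AB (16 bits → U+69AB).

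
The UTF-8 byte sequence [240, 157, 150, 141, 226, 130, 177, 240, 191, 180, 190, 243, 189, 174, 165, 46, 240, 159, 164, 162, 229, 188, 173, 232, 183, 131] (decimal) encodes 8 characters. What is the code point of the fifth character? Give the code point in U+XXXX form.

Offset 0: leading byte 0xF0 = 11110000 → 4-byte char #1 = F0 9D 96 8D.
Offset 4: leading byte 0xE2 = 11100010 → 3-byte char #2 = E2 82 B1.
Offset 7: leading byte 0xF0 = 11110000 → 4-byte char #3 = F0 BF B4 BE.
Offset 11: leading byte 0xF3 = 11110011 → 4-byte char #4 = F3 BD AE A5.
Offset 15: leading byte 0x2E = 00101110 → 1-byte char #5 = 2E.
Leading byte 0x2E = 00101110 matches 0xxxxxxx → 1-byte sequence.
Byte 1: 0x2E = 00101110, payload 0101110 (7 bits).
Concatenate: 0101110 = 0x2E (7 bits → U+002E).

U+002E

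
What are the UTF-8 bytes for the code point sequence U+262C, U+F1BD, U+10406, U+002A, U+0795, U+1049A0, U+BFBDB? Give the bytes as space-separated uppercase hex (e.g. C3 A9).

E2 98 AC EF 86 BD F0 90 90 86 2A DE 95 F4 84 A6 A0 F2 BF AF 9B

U+262C: 3-byte form → E2 98 AC.
U+F1BD: 3-byte form → EF 86 BD.
U+10406: 4-byte form → F0 90 90 86.
U+002A: 1-byte form → 2A.
U+0795: 2-byte form → DE 95.
U+1049A0: 4-byte form → F4 84 A6 A0.
U+BFBDB: 4-byte form → F2 BF AF 9B.
Concatenated (21 bytes): E2 98 AC EF 86 BD F0 90 90 86 2A DE 95 F4 84 A6 A0 F2 BF AF 9B.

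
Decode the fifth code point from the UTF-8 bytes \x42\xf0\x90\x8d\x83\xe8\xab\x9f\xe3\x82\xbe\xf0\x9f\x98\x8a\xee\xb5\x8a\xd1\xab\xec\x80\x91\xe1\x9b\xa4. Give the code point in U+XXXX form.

Offset 0: leading byte 0x42 = 01000010 → 1-byte char #1 = 42.
Offset 1: leading byte 0xF0 = 11110000 → 4-byte char #2 = F0 90 8D 83.
Offset 5: leading byte 0xE8 = 11101000 → 3-byte char #3 = E8 AB 9F.
Offset 8: leading byte 0xE3 = 11100011 → 3-byte char #4 = E3 82 BE.
Offset 11: leading byte 0xF0 = 11110000 → 4-byte char #5 = F0 9F 98 8A.
Leading byte 0xF0 = 11110000 matches 11110xxx → 4-byte sequence.
Byte 1: 0xF0 = 11110000, payload 000 (3 bits).
Byte 2: 0x9F = 10011111 (10xxxxxx ✓), payload 011111.
Byte 3: 0x98 = 10011000 (10xxxxxx ✓), payload 011000.
Byte 4: 0x8A = 10001010 (10xxxxxx ✓), payload 001010.
Concatenate: 000011111011000001010 = 0x1F60A (21 bits → U+1F60A).

U+1F60A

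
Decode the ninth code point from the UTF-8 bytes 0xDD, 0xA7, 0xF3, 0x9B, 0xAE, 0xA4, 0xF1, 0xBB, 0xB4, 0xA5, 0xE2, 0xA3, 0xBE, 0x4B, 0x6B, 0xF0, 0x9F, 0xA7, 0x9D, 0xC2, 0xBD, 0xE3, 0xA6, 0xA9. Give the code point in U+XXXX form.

Offset 0: leading byte 0xDD = 11011101 → 2-byte char #1 = DD A7.
Offset 2: leading byte 0xF3 = 11110011 → 4-byte char #2 = F3 9B AE A4.
Offset 6: leading byte 0xF1 = 11110001 → 4-byte char #3 = F1 BB B4 A5.
Offset 10: leading byte 0xE2 = 11100010 → 3-byte char #4 = E2 A3 BE.
Offset 13: leading byte 0x4B = 01001011 → 1-byte char #5 = 4B.
Offset 14: leading byte 0x6B = 01101011 → 1-byte char #6 = 6B.
Offset 15: leading byte 0xF0 = 11110000 → 4-byte char #7 = F0 9F A7 9D.
Offset 19: leading byte 0xC2 = 11000010 → 2-byte char #8 = C2 BD.
Offset 21: leading byte 0xE3 = 11100011 → 3-byte char #9 = E3 A6 A9.
Leading byte 0xE3 = 11100011 matches 1110xxxx → 3-byte sequence.
Byte 1: 0xE3 = 11100011, payload 0011 (4 bits).
Byte 2: 0xA6 = 10100110 (10xxxxxx ✓), payload 100110.
Byte 3: 0xA9 = 10101001 (10xxxxxx ✓), payload 101001.
Concatenate: 0011100110101001 = 0x39A9 (16 bits → U+39A9).

U+39A9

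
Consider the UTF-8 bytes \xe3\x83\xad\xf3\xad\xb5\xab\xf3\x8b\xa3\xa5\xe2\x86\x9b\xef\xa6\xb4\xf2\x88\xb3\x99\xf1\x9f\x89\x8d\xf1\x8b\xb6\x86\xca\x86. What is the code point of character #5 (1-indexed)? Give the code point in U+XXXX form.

Offset 0: leading byte 0xE3 = 11100011 → 3-byte char #1 = E3 83 AD.
Offset 3: leading byte 0xF3 = 11110011 → 4-byte char #2 = F3 AD B5 AB.
Offset 7: leading byte 0xF3 = 11110011 → 4-byte char #3 = F3 8B A3 A5.
Offset 11: leading byte 0xE2 = 11100010 → 3-byte char #4 = E2 86 9B.
Offset 14: leading byte 0xEF = 11101111 → 3-byte char #5 = EF A6 B4.
Leading byte 0xEF = 11101111 matches 1110xxxx → 3-byte sequence.
Byte 1: 0xEF = 11101111, payload 1111 (4 bits).
Byte 2: 0xA6 = 10100110 (10xxxxxx ✓), payload 100110.
Byte 3: 0xB4 = 10110100 (10xxxxxx ✓), payload 110100.
Concatenate: 1111100110110100 = 0xF9B4 (16 bits → U+F9B4).

U+F9B4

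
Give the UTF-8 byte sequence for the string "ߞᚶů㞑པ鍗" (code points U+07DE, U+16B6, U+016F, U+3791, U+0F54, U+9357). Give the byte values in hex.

U+07DE: 2-byte form → DF 9E.
U+16B6: 3-byte form → E1 9A B6.
U+016F: 2-byte form → C5 AF.
U+3791: 3-byte form → E3 9E 91.
U+0F54: 3-byte form → E0 BD 94.
U+9357: 3-byte form → E9 8D 97.
Concatenated (16 bytes): DF 9E E1 9A B6 C5 AF E3 9E 91 E0 BD 94 E9 8D 97.

DF 9E E1 9A B6 C5 AF E3 9E 91 E0 BD 94 E9 8D 97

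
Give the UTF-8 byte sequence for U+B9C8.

U+B9C8 = 0xB9C8 = 47560 decimal. In range U+0800–U+FFFF → 3-byte form: 1110xxxx 10xxxxxx 10xxxxxx.
Binary (16 bits): 1011100111001000.
Split 4+6+6: 1011 | 100111 | 001000.
Byte 1: 11101011 = 0xEB.
Byte 2: 10100111 = 0xA7.
Byte 3: 10001000 = 0x88.

EB A7 88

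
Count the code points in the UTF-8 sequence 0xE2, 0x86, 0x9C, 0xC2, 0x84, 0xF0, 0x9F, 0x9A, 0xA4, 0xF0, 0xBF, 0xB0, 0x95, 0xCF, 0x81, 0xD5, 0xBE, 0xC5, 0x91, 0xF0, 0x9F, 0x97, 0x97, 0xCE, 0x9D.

Byte at offset 0: 0xE2 = 11100010 → 3-byte char (#1). Advance 3.
Byte at offset 3: 0xC2 = 11000010 → 2-byte char (#2). Advance 2.
Byte at offset 5: 0xF0 = 11110000 → 4-byte char (#3). Advance 4.
Byte at offset 9: 0xF0 = 11110000 → 4-byte char (#4). Advance 4.
Byte at offset 13: 0xCF = 11001111 → 2-byte char (#5). Advance 2.
Byte at offset 15: 0xD5 = 11010101 → 2-byte char (#6). Advance 2.
Byte at offset 17: 0xC5 = 11000101 → 2-byte char (#7). Advance 2.
Byte at offset 19: 0xF0 = 11110000 → 4-byte char (#8). Advance 4.
Byte at offset 23: 0xCE = 11001110 → 2-byte char (#9). Advance 2.
Reached end at offset 25 after 9 code points.

9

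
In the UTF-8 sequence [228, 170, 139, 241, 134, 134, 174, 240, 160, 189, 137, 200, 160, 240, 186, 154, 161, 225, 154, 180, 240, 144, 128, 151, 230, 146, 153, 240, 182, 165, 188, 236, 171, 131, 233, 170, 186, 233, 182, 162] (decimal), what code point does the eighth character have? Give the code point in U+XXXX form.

Offset 0: leading byte 0xE4 = 11100100 → 3-byte char #1 = E4 AA 8B.
Offset 3: leading byte 0xF1 = 11110001 → 4-byte char #2 = F1 86 86 AE.
Offset 7: leading byte 0xF0 = 11110000 → 4-byte char #3 = F0 A0 BD 89.
Offset 11: leading byte 0xC8 = 11001000 → 2-byte char #4 = C8 A0.
Offset 13: leading byte 0xF0 = 11110000 → 4-byte char #5 = F0 BA 9A A1.
Offset 17: leading byte 0xE1 = 11100001 → 3-byte char #6 = E1 9A B4.
Offset 20: leading byte 0xF0 = 11110000 → 4-byte char #7 = F0 90 80 97.
Offset 24: leading byte 0xE6 = 11100110 → 3-byte char #8 = E6 92 99.
Leading byte 0xE6 = 11100110 matches 1110xxxx → 3-byte sequence.
Byte 1: 0xE6 = 11100110, payload 0110 (4 bits).
Byte 2: 0x92 = 10010010 (10xxxxxx ✓), payload 010010.
Byte 3: 0x99 = 10011001 (10xxxxxx ✓), payload 011001.
Concatenate: 0110010010011001 = 0x6499 (16 bits → U+6499).

U+6499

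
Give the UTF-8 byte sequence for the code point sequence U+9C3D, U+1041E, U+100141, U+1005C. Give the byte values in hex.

U+9C3D: 3-byte form → E9 B0 BD.
U+1041E: 4-byte form → F0 90 90 9E.
U+100141: 4-byte form → F4 80 85 81.
U+1005C: 4-byte form → F0 90 81 9C.
Concatenated (15 bytes): E9 B0 BD F0 90 90 9E F4 80 85 81 F0 90 81 9C.

E9 B0 BD F0 90 90 9E F4 80 85 81 F0 90 81 9C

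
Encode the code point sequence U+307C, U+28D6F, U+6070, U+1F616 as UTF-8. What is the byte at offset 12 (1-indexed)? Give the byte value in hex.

0x9F

1-indexed offset 12 is 0-indexed offset 11.
U+307C → 3-byte form E3 81 BC at offsets 0–2.
U+28D6F → 4-byte form F0 A8 B5 AF at offsets 3–6.
U+6070 → 3-byte form E6 81 B0 at offsets 7–9.
U+1F616 → 4-byte form F0 9F 98 96 at offsets 10–13.
Offset 11 falls in char 4's range; it's byte 2 of F0 9F 98 96 = 0x9F.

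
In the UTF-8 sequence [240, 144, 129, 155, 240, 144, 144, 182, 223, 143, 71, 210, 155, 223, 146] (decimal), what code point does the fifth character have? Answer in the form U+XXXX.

Offset 0: leading byte 0xF0 = 11110000 → 4-byte char #1 = F0 90 81 9B.
Offset 4: leading byte 0xF0 = 11110000 → 4-byte char #2 = F0 90 90 B6.
Offset 8: leading byte 0xDF = 11011111 → 2-byte char #3 = DF 8F.
Offset 10: leading byte 0x47 = 01000111 → 1-byte char #4 = 47.
Offset 11: leading byte 0xD2 = 11010010 → 2-byte char #5 = D2 9B.
Leading byte 0xD2 = 11010010 matches 110xxxxx → 2-byte sequence.
Byte 1: 0xD2 = 11010010, payload 10010 (5 bits).
Byte 2: 0x9B = 10011011 (10xxxxxx ✓), payload 011011.
Concatenate: 10010011011 = 0x49B (11 bits → U+049B).

U+049B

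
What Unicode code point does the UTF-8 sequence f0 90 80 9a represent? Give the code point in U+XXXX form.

Leading byte 0xF0 = 11110000 matches 11110xxx → 4-byte sequence.
Byte 1: 0xF0 = 11110000, payload 000 (3 bits).
Byte 2: 0x90 = 10010000 (10xxxxxx ✓), payload 010000.
Byte 3: 0x80 = 10000000 (10xxxxxx ✓), payload 000000.
Byte 4: 0x9A = 10011010 (10xxxxxx ✓), payload 011010.
Concatenate: 000010000000000011010 = 0x1001A (21 bits → U+1001A).

U+1001A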